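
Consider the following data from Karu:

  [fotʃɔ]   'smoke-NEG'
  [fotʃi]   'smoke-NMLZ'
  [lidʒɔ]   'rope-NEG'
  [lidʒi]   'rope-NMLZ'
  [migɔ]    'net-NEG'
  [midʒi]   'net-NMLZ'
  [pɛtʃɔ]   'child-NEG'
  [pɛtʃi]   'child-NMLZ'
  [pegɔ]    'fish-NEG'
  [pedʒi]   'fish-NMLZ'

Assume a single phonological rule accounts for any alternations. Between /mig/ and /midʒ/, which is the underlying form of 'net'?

The stem for 'net' ends in [g] in [migɔ] but [dʒ] in [midʒi].
If /dʒ/ were underlying and a rule turned it into [g] before the NEG suffix, 'rope' would also alternate; but it has [dʒ] in both [lidʒɔ] and [lidʒi].
The underlying segment must be /g/; /g/ becomes palato-alveolar [dʒ] before a front vowel, yielding [dʒ] there.

/mig/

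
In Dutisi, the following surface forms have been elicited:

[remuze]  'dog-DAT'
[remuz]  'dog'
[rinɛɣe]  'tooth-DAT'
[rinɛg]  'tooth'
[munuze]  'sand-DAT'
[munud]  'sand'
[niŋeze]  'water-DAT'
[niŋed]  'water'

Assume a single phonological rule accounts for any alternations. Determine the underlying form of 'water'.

In [niŋeze] and [niŋed] the final segment of 'water' alternates: [z] ~ [d].
But 'dog' keeps [z] in both environments ([remuze], [remuz]), so there is no rule changing /z/ to [d] in isolation.
So /d/ is underlying, and a rule of intervocalic spirantization — voiced stops become fricatives between vowels — gives [z].
The underlying form of 'water' is therefore /niŋed/.

/niŋed/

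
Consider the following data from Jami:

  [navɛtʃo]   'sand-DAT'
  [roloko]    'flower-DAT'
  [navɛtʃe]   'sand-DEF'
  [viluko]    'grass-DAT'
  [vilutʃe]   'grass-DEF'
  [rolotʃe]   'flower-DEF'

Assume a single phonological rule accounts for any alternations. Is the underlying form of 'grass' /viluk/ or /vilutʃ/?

The root 'grass' surfaces as [viluko] and [vilutʃe], with a stem-final [k] ~ [tʃ] alternation.
The stem 'sand' ([navɛtʃo], [navɛtʃe]) shows [tʃ] unchanged in both environments, so [tʃ] cannot be basic with [k] derived before the DAT suffix.
The underlying segment must be /k/; /k/ becomes palato-alveolar [tʃ] before a front vowel, yielding [tʃ] there.

/viluk/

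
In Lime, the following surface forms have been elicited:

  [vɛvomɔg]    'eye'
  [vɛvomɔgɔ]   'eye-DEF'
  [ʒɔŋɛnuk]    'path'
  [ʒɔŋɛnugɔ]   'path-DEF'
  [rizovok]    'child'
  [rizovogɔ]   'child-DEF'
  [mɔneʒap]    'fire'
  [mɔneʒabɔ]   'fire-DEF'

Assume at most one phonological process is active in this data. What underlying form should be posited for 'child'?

/rizovok/

The stem for 'child' ends in [k] in [rizovok] but [g] in [rizovogɔ].
But 'eye' keeps [g] in both environments ([vɛvomɔg], [vɛvomɔgɔ]), so there is no rule changing /g/ to [k] in isolation.
So /k/ is underlying, and a rule of intervocalic voicing — voiceless stops become voiced between vowels — gives [g].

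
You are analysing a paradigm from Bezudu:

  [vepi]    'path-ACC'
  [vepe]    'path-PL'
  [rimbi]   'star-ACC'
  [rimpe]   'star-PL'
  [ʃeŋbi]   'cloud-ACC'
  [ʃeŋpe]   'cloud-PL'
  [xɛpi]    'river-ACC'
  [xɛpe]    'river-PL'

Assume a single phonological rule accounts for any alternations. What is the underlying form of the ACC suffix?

/-bi/

The ACC suffix surfaces as [-bi] and [-pi], depending on the final segment of the stem.
The PL suffix, which begins with [p], is invariant after every stem; so [p] is not altered by any rule here.
The ACC suffix is therefore /-bi/ underlyingly, with post-vocalic devoicing: voiced stops become voiceless after a vowel.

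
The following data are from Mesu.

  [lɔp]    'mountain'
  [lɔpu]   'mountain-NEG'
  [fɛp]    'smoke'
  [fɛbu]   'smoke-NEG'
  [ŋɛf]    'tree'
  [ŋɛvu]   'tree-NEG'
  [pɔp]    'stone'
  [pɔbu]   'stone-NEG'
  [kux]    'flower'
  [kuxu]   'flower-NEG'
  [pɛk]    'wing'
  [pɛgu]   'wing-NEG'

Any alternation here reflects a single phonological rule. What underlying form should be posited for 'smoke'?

In [fɛp] and [fɛbu] the final segment of 'smoke' alternates: [p] ~ [b].
Compare 'mountain', with invariant [p] in [lɔp] and [lɔpu]: an analysis with underlying /p/ and a rule producing [b] before the NEG suffix would wrongly predict alternation here too.
The underlying segment must be /b/; voiced obstruents become voiceless word-finally, yielding [p] there.

/fɛb/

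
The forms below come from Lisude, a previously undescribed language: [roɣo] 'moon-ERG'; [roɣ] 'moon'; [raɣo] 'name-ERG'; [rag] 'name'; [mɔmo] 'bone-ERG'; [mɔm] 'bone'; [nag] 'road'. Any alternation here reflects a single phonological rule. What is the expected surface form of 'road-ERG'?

[naɣo]

The stem for 'name' ends in [ɣ] in [raɣo] but [g] in [rag].
Compare 'moon', with invariant [ɣ] in [roɣo] and [roɣ]: an analysis with underlying /ɣ/ and a rule producing [g] in isolation would wrongly predict alternation here too.
So /g/ is underlying, and a rule of intervocalic spirantization — voiced stops become fricatives between vowels — gives [ɣ].
The one attested form of 'road', [nag], shows underlying /nag/. Applying the same rule between vowels gives [naɣo].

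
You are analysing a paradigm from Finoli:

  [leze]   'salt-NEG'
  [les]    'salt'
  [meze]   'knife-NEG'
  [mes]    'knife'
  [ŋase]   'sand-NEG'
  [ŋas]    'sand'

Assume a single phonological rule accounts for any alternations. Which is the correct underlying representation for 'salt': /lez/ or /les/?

The root 'salt' surfaces as [leze] and [les], with a stem-final [z] ~ [s] alternation.
The stem 'sand' ([ŋase], [ŋas]) shows [s] unchanged in both environments, so [s] cannot be basic with [z] derived before the NEG suffix.
The alternation reflects word-final obstruent devoicing: voiced obstruents become voiceless word-finally. /z/ is underlying.

/lez/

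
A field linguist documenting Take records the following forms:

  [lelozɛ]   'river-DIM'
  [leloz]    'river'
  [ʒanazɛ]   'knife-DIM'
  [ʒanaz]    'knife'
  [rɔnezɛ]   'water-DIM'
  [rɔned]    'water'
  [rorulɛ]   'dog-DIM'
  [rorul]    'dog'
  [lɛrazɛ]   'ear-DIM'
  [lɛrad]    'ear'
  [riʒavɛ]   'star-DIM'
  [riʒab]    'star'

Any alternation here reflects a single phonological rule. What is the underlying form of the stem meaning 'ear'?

/lɛrad/

The root 'ear' surfaces as [lɛrazɛ] and [lɛrad], with a stem-final [z] ~ [d] alternation.
If /z/ were underlying and a rule turned it into [d] in isolation, 'knife' would also alternate; but it has [z] in both [ʒanazɛ] and [ʒanaz].
The alternation reflects intervocalic spirantization: voiced stops become fricatives between vowels. /d/ is underlying.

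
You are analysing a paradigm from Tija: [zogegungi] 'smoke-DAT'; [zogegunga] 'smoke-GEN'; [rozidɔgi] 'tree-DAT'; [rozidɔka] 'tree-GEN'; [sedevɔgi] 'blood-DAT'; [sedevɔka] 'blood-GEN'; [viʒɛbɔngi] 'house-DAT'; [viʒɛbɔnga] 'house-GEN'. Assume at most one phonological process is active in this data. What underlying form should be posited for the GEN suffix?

The GEN suffix surfaces as [-ga] and [-ka], depending on the final segment of the stem.
By contrast the DAT suffix keeps its initial [g] throughout — that segment must be underlying.
So the underlying form is /-ka/, and voiceless stops become voiced after a nasal.

/-ka/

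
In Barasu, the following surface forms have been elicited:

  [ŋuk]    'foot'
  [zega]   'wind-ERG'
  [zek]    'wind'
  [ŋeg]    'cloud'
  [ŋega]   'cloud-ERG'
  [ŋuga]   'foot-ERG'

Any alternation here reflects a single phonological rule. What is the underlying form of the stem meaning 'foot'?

/ŋuk/

'foot' shows [g] ~ [k] at the end of the stem ([ŋuga] vs [ŋuk]).
Compare 'cloud', with invariant [g] in [ŋega] and [ŋeg]: an analysis with underlying /g/ and a rule producing [k] in isolation would wrongly predict alternation here too.
The underlying segment must be /k/; voiceless stops become voiced between vowels, yielding [g] there.
The underlying form of 'foot' is therefore /ŋuk/.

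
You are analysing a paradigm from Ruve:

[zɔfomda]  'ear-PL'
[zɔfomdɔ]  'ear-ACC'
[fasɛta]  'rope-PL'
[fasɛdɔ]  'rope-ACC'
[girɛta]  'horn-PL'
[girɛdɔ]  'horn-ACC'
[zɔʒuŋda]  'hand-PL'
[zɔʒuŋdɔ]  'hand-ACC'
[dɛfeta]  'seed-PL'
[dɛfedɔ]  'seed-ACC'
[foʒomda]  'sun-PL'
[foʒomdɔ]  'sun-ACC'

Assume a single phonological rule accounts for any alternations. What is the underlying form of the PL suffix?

The PL morpheme has two allomorphs, [-da] and [-ta].
By contrast the ACC suffix keeps its initial [d] throughout — that segment must be underlying.
The PL suffix is therefore /-ta/ underlyingly, with post-nasal voicing: voiceless stops become voiced after a nasal.

/-ta/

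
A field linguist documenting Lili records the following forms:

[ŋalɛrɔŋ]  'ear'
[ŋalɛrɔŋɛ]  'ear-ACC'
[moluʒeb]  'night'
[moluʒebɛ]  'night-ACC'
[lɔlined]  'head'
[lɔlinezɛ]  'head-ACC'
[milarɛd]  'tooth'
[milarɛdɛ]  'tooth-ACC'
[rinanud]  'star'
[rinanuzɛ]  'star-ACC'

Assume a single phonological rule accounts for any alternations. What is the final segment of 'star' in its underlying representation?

'star' shows [d] ~ [z] at the end of the stem ([rinanud] vs [rinanuzɛ]).
But 'tooth' keeps [d] in both environments ([milarɛd], [milarɛdɛ]), so there is no rule changing /d/ to [z] before the ACC suffix.
So /z/ is underlying, and a rule of word-final hardening — voiced fricatives become stops word-finally — gives [d].

/z/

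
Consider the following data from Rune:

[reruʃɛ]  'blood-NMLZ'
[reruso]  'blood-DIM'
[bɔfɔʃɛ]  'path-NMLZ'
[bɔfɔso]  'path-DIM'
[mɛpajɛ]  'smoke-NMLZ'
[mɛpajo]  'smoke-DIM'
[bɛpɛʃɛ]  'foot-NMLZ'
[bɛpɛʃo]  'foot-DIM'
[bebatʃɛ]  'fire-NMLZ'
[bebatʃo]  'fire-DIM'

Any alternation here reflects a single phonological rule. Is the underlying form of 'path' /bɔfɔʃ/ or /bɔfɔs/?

/bɔfɔs/

The stem for 'path' ends in [ʃ] in [bɔfɔʃɛ] but [s] in [bɔfɔso].
But 'foot' keeps [ʃ] in both environments ([bɛpɛʃɛ], [bɛpɛʃo]), so there is no rule changing /ʃ/ to [s] before the DIM suffix.
The underlying segment must be /s/; /s/ becomes palato-alveolar [ʃ] before a front vowel, yielding [ʃ] there.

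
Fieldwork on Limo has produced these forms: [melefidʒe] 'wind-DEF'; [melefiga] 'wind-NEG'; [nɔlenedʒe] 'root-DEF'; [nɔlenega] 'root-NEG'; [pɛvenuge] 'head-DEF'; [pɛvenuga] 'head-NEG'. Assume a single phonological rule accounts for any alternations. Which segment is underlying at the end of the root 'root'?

/dʒ/

The root 'root' surfaces as [nɔlenedʒe] and [nɔlenega], with a stem-final [dʒ] ~ [g] alternation.
But 'head' keeps [g] in both environments ([pɛvenuge], [pɛvenuga]), so there is no rule changing /g/ to [dʒ] before the DEF suffix.
The alternation reflects depalatalization: palato-alveolar /dʒ/ becomes [g] when no front vowel follows. /dʒ/ is underlying.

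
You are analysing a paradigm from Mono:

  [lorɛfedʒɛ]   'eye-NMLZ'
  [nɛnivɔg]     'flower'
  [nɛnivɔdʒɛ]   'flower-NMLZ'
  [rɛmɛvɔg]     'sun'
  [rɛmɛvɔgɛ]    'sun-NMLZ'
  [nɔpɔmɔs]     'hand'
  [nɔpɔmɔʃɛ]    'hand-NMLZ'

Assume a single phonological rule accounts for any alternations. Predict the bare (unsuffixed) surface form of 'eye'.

The root 'flower' surfaces as [nɛnivɔg] and [nɛnivɔdʒɛ], with a stem-final [g] ~ [dʒ] alternation.
If /g/ were underlying and a rule turned it into [dʒ] before the NMLZ suffix, 'sun' would also alternate; but it has [g] in both [rɛmɛvɔg] and [rɛmɛvɔgɛ].
The alternation reflects depalatalization: palato-alveolar /dʒ/ and /ʃ/ become [g] and [s] when no front vowel follows. /dʒ/ is underlying.
The one attested form of 'eye', [lorɛfedʒɛ], shows underlying /lorɛfedʒ/. Applying the same rule when no front vowel follows gives [lorɛfeg].

[lorɛfeg]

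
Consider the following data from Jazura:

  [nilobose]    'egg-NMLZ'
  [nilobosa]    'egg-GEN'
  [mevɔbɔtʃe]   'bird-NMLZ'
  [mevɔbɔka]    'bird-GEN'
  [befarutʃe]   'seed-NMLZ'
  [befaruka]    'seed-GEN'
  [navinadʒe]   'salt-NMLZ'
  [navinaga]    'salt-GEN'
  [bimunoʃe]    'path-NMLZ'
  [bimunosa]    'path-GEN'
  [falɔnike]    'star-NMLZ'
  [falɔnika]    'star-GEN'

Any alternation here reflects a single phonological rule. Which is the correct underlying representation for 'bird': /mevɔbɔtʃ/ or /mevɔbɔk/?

The stem for 'bird' ends in [tʃ] in [mevɔbɔtʃe] but [k] in [mevɔbɔka].
But 'star' keeps [k] in both environments ([falɔnike], [falɔnika]), so there is no rule changing /k/ to [tʃ] before the NMLZ suffix.
Therefore /tʃ/ is basic and [k] is derived by depalatalization (palato-alveolar /tʃ/, /dʒ/ and /ʃ/ become [k], [g] and [s] when no front vowel follows).

/mevɔbɔtʃ/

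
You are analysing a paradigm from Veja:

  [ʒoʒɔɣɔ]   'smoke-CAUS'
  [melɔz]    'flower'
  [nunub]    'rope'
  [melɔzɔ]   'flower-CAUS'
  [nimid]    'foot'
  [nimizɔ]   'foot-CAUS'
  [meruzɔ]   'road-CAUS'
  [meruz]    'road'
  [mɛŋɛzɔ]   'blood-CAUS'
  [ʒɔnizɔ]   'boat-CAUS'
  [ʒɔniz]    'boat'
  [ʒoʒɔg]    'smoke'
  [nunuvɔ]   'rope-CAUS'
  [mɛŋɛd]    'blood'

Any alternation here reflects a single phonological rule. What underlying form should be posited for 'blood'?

The root 'blood' surfaces as [mɛŋɛd] and [mɛŋɛzɔ], with a stem-final [d] ~ [z] alternation.
If /z/ were underlying and a rule turned it into [d] in isolation, 'flower' would also alternate; but it has [z] in both [melɔz] and [melɔzɔ].
The alternation reflects intervocalic spirantization: voiced stops become fricatives between vowels. /d/ is underlying.
So 'blood' = /mɛŋɛd/.

/mɛŋɛd/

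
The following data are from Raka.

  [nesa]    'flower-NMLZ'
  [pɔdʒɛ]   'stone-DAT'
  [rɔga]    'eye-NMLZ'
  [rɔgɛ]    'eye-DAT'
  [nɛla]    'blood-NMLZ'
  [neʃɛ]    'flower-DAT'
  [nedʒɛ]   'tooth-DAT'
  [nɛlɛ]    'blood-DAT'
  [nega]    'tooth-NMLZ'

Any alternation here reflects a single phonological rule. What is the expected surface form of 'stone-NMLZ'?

[pɔga]

The stem for 'tooth' ends in [dʒ] in [nedʒɛ] but [g] in [nega].
If /g/ were underlying and a rule turned it into [dʒ] before the DAT suffix, 'eye' would also alternate; but it has [g] in both [rɔgɛ] and [rɔga].
Therefore /dʒ/ is basic and [g] is derived by depalatalization (palato-alveolar /dʒ/ and /ʃ/ become [g] and [s] when no front vowel follows).
The one attested form of 'stone', [pɔdʒɛ], shows underlying /pɔdʒ/. Applying the same rule when no front vowel follows gives [pɔga].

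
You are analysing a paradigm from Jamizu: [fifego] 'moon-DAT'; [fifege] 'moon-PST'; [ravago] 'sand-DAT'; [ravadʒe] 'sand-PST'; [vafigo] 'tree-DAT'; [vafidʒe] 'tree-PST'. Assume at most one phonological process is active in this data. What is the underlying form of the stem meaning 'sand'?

In [ravago] and [ravadʒe] the final segment of 'sand' alternates: [g] ~ [dʒ].
If /g/ were underlying and a rule turned it into [dʒ] before the PST suffix, 'moon' would also alternate; but it has [g] in both [fifego] and [fifege].
So /dʒ/ is underlying, and a rule of depalatalization — palato-alveolar /dʒ/ becomes [g] when no front vowel follows — gives [g].
Hence 'sand' is /ravadʒ/ underlyingly.

/ravadʒ/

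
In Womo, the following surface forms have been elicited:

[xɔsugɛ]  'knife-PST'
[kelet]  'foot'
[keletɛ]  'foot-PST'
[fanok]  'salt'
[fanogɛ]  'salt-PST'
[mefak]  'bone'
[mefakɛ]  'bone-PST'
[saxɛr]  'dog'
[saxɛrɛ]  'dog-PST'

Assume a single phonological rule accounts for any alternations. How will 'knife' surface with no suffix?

The stem for 'salt' ends in [k] in [fanok] but [g] in [fanogɛ].
Compare 'bone', with invariant [k] in [mefak] and [mefakɛ]: an analysis with underlying /k/ and a rule producing [g] before the PST suffix would wrongly predict alternation here too.
Therefore /g/ is basic and [k] is derived by word-final obstruent devoicing (voiced obstruents become voiceless word-finally).
The one attested form of 'knife', [xɔsugɛ], shows underlying /xɔsug/. Applying the same rule word-finally gives [xɔsuk].

[xɔsuk]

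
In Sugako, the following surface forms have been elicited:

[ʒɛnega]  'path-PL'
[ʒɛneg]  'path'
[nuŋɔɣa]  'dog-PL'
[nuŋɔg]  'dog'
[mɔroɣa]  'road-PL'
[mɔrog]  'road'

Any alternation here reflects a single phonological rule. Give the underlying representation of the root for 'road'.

In [mɔroɣa] and [mɔrog] the final segment of 'road' alternates: [ɣ] ~ [g].
If /g/ were underlying and a rule turned it into [ɣ] before the PL suffix, 'path' would also alternate; but it has [g] in both [ʒɛnega] and [ʒɛneg].
So /ɣ/ is underlying, and a rule of word-final hardening — voiced fricatives become stops word-finally — gives [g].
The underlying form of 'road' is therefore /mɔroɣ/.

/mɔroɣ/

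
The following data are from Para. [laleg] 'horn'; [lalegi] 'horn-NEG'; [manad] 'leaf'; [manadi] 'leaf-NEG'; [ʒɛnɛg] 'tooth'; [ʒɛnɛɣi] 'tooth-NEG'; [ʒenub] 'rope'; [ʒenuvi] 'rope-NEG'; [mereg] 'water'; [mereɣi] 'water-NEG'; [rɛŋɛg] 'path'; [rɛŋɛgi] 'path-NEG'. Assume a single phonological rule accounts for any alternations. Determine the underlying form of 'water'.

/mereɣ/

'water' shows [g] ~ [ɣ] at the end of the stem ([mereg] vs [mereɣi]).
If /g/ were underlying and a rule turned it into [ɣ] before the NEG suffix, 'horn' would also alternate; but it has [g] in both [laleg] and [lalegi].
So /ɣ/ is underlying, and a rule of word-final hardening — voiced fricatives become stops word-finally — gives [g].
So 'water' = /mereɣ/.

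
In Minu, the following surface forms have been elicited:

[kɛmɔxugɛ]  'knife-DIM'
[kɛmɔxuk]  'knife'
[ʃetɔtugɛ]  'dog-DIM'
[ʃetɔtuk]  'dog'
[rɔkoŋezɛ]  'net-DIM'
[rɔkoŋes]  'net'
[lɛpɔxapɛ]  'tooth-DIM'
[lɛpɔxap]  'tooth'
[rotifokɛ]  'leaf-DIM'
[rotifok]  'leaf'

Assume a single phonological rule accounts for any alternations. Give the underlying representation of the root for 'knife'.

'knife' shows [g] ~ [k] at the end of the stem ([kɛmɔxugɛ] vs [kɛmɔxuk]).
But 'leaf' keeps [k] in both environments ([rotifokɛ], [rotifok]), so there is no rule changing /k/ to [g] before the DIM suffix.
Therefore /g/ is basic and [k] is derived by word-final obstruent devoicing (voiced obstruents become voiceless word-finally).
The underlying form of 'knife' is therefore /kɛmɔxug/.

/kɛmɔxug/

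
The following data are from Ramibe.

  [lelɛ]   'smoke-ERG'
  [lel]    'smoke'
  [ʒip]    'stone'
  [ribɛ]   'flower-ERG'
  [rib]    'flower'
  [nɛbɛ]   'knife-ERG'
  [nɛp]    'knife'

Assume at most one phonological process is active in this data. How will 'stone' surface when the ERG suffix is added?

[ʒibɛ]

'knife' shows [b] ~ [p] at the end of the stem ([nɛbɛ] vs [nɛp]).
The stem 'flower' ([ribɛ], [rib]) shows [b] unchanged in both environments, so [b] cannot be basic with [p] derived in isolation.
So /p/ is underlying, and a rule of intervocalic voicing — voiceless stops become voiced between vowels — gives [b].
From [ʒip] the stem 'stone' is /ʒip/; between vowels this yields [ʒibɛ].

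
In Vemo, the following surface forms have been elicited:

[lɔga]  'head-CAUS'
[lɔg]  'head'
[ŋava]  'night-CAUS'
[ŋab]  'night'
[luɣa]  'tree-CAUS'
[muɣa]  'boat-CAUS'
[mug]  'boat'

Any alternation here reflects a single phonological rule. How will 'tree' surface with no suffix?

The root 'boat' surfaces as [muɣa] and [mug], with a stem-final [ɣ] ~ [g] alternation.
The stem 'head' ([lɔga], [lɔg]) shows [g] unchanged in both environments, so [g] cannot be basic with [ɣ] derived before the CAUS suffix.
So /ɣ/ is underlying, and a rule of word-final hardening — voiced fricatives become stops word-finally — gives [g].
The one attested form of 'tree', [luɣa], shows underlying /luɣ/. Applying the same rule word-finally gives [lug].

[lug]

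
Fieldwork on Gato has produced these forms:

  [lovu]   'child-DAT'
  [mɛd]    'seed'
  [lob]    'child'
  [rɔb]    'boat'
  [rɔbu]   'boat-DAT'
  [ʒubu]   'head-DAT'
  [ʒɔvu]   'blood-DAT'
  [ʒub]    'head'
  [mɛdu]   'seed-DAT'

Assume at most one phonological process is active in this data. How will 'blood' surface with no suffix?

[ʒɔb]

The stem for 'child' ends in [v] in [lovu] but [b] in [lob].
If /b/ were underlying and a rule turned it into [v] before the DAT suffix, 'head' would also alternate; but it has [b] in both [ʒubu] and [ʒub].
So /v/ is underlying, and a rule of word-final hardening — voiced fricatives become stops word-finally — gives [b].
The one attested form of 'blood', [ʒɔvu], shows underlying /ʒɔv/. Applying the same rule word-finally gives [ʒɔb].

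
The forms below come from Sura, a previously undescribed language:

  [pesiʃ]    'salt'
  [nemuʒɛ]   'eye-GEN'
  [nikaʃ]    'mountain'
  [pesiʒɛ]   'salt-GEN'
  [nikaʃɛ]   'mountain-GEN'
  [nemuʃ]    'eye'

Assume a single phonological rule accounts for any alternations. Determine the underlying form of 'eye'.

The root 'eye' surfaces as [nemuʒɛ] and [nemuʃ], with a stem-final [ʒ] ~ [ʃ] alternation.
Compare 'mountain', with invariant [ʃ] in [nikaʃɛ] and [nikaʃ]: an analysis with underlying /ʃ/ and a rule producing [ʒ] before the GEN suffix would wrongly predict alternation here too.
So /ʒ/ is underlying, and a rule of word-final obstruent devoicing — voiced obstruents become voiceless word-finally — gives [ʃ].
Hence 'eye' is /nemuʒ/ underlyingly.

/nemuʒ/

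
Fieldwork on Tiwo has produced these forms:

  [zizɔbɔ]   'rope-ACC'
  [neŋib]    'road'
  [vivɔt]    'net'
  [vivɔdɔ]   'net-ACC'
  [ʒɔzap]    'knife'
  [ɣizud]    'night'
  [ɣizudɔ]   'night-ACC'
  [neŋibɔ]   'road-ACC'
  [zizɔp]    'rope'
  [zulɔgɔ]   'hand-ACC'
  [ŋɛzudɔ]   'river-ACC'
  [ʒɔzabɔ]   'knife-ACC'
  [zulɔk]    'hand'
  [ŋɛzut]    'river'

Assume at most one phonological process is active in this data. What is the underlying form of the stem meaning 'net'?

/vivɔt/

The root 'net' surfaces as [vivɔt] and [vivɔdɔ], with a stem-final [t] ~ [d] alternation.
If /d/ were underlying and a rule turned it into [t] in isolation, 'night' would also alternate; but it has [d] in both [ɣizud] and [ɣizudɔ].
Therefore /t/ is basic and [d] is derived by intervocalic voicing (voiceless stops become voiced between vowels).
The underlying form of 'net' is therefore /vivɔt/.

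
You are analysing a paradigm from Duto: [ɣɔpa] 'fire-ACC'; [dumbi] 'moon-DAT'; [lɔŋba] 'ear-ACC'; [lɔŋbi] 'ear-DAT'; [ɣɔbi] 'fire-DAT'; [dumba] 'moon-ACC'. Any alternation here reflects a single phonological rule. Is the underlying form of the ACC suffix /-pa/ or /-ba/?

/-pa/

The ACC suffix surfaces as [-ba] and [-pa], depending on the final segment of the stem.
The DAT suffix, which begins with [b], is invariant after every stem; so [b] is not altered by any rule here.
So the underlying form is /-pa/, and voiceless stops become voiced after a nasal.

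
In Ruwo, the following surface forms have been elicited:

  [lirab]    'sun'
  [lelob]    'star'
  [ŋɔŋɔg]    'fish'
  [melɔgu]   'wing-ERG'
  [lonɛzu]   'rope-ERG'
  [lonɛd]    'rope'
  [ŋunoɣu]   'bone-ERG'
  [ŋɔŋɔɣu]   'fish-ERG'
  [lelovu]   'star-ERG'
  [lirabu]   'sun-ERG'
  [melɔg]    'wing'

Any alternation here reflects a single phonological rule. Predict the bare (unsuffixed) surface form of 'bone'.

[ŋunog]

'fish' shows [g] ~ [ɣ] at the end of the stem ([ŋɔŋɔg] vs [ŋɔŋɔɣu]).
Compare 'wing', with invariant [g] in [melɔg] and [melɔgu]: an analysis with underlying /g/ and a rule producing [ɣ] before the ERG suffix would wrongly predict alternation here too.
The alternation reflects word-final hardening: voiced fricatives become stops word-finally. /ɣ/ is underlying.
From [ŋunoɣu] the stem 'bone' is /ŋunoɣ/; word-finally this yields [ŋunog].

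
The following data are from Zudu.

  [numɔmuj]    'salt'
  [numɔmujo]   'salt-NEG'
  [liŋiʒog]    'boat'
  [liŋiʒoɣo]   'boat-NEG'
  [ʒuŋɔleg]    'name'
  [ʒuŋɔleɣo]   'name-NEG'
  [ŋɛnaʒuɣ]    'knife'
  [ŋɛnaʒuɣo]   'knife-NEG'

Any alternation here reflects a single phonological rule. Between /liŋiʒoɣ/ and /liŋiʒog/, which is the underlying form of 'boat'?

/liŋiʒog/

The root 'boat' surfaces as [liŋiʒog] and [liŋiʒoɣo], with a stem-final [g] ~ [ɣ] alternation.
If /ɣ/ were underlying and a rule turned it into [g] in isolation, 'knife' would also alternate; but it has [ɣ] in both [ŋɛnaʒuɣ] and [ŋɛnaʒuɣo].
The underlying segment must be /g/; voiced stops become fricatives between vowels, yielding [ɣ] there.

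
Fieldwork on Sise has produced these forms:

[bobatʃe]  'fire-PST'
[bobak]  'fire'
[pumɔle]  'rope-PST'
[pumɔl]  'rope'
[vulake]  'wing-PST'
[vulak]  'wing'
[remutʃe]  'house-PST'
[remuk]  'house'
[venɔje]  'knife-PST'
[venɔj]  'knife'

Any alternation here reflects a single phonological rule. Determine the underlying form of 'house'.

The stem for 'house' ends in [tʃ] in [remutʃe] but [k] in [remuk].
The stem 'wing' ([vulake], [vulak]) shows [k] unchanged in both environments, so [k] cannot be basic with [tʃ] derived before the PST suffix.
So /tʃ/ is underlying, and a rule of depalatalization — palato-alveolar /tʃ/ becomes [k] when no front vowel follows — gives [k].
The underlying form of 'house' is therefore /remutʃ/.

/remutʃ/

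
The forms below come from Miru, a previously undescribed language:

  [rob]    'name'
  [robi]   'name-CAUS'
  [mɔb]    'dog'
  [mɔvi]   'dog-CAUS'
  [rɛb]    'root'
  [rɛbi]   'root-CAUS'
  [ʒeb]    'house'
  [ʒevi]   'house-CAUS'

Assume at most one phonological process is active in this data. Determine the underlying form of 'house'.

/ʒev/

The root 'house' surfaces as [ʒeb] and [ʒevi], with a stem-final [b] ~ [v] alternation.
But 'name' keeps [b] in both environments ([rob], [robi]), so there is no rule changing /b/ to [v] before the CAUS suffix.
The alternation reflects word-final hardening: voiced fricatives become stops word-finally. /v/ is underlying.
The underlying form of 'house' is therefore /ʒev/.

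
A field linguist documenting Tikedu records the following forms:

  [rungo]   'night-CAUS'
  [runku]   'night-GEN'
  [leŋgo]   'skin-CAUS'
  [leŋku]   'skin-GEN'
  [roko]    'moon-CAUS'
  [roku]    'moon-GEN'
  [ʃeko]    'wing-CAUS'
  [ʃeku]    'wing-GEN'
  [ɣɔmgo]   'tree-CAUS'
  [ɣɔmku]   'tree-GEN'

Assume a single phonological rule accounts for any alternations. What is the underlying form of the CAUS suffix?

/-go/

The CAUS morpheme has two allomorphs, [-go] and [-ko].
The GEN suffix, which begins with [k], is invariant after every stem; so [k] is not altered by any rule here.
The CAUS suffix is therefore /-go/ underlyingly, with post-vocalic devoicing: voiced stops become voiceless after a vowel.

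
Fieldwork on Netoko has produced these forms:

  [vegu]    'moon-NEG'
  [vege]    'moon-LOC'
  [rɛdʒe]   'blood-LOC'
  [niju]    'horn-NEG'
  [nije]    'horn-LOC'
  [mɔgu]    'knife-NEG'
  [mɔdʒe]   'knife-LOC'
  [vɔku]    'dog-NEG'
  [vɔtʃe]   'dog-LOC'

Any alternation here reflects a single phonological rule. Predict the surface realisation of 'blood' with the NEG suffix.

[rɛgu]

In [mɔgu] and [mɔdʒe] the final segment of 'knife' alternates: [g] ~ [dʒ].
If /g/ were underlying and a rule turned it into [dʒ] before the LOC suffix, 'moon' would also alternate; but it has [g] in both [vegu] and [vege].
Therefore /dʒ/ is basic and [g] is derived by depalatalization (palato-alveolar /tʃ/ and /dʒ/ become [k] and [g] when no front vowel follows).
From [rɛdʒe] the stem 'blood' is /rɛdʒ/; when no front vowel follows this yields [rɛgu].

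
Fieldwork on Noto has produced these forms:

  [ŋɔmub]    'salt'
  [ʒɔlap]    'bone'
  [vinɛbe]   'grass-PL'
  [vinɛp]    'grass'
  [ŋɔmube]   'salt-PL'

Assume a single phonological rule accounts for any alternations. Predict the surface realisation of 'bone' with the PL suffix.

[ʒɔlabe]

In [vinɛbe] and [vinɛp] the final segment of 'grass' alternates: [b] ~ [p].
The stem 'salt' ([ŋɔmube], [ŋɔmub]) shows [b] unchanged in both environments, so [b] cannot be basic with [p] derived in isolation.
Therefore /p/ is basic and [b] is derived by intervocalic voicing (voiceless stops become voiced between vowels).
From [ʒɔlap] the stem 'bone' is /ʒɔlap/; between vowels this yields [ʒɔlabe].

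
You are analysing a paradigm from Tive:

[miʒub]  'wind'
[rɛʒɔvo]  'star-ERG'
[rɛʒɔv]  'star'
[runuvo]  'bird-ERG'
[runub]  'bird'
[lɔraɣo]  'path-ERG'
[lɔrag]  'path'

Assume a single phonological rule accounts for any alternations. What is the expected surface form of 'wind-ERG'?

In [runuvo] and [runub] the final segment of 'bird' alternates: [v] ~ [b].
If /v/ were underlying and a rule turned it into [b] in isolation, 'star' would also alternate; but it has [v] in both [rɛʒɔvo] and [rɛʒɔv].
The underlying segment must be /b/; voiced stops become fricatives between vowels, yielding [v] there.
From [miʒub] the stem 'wind' is /miʒub/; between vowels this yields [miʒuvo].

[miʒuvo]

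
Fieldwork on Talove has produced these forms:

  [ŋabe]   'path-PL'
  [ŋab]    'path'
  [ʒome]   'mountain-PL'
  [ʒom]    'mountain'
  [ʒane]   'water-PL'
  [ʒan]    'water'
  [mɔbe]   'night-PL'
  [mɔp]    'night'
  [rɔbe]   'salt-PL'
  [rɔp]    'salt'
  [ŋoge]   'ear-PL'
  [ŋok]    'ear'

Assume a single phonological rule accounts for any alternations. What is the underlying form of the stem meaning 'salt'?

The root 'salt' surfaces as [rɔbe] and [rɔp], with a stem-final [b] ~ [p] alternation.
If /b/ were underlying and a rule turned it into [p] in isolation, 'path' would also alternate; but it has [b] in both [ŋabe] and [ŋab].
The underlying segment must be /p/; voiceless stops become voiced between vowels, yielding [b] there.
So 'salt' = /rɔp/.

/rɔp/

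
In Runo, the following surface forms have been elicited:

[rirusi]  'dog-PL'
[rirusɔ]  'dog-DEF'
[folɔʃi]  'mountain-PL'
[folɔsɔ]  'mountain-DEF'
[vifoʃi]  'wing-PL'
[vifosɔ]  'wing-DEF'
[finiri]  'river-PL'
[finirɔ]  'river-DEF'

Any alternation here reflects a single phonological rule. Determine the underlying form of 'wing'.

/vifoʃ/

In [vifoʃi] and [vifosɔ] the final segment of 'wing' alternates: [ʃ] ~ [s].
But 'dog' keeps [s] in both environments ([rirusi], [rirusɔ]), so there is no rule changing /s/ to [ʃ] before the PL suffix.
So /ʃ/ is underlying, and a rule of depalatalization — palato-alveolar /ʃ/ becomes [s] when no front vowel follows — gives [s].
The underlying form of 'wing' is therefore /vifoʃ/.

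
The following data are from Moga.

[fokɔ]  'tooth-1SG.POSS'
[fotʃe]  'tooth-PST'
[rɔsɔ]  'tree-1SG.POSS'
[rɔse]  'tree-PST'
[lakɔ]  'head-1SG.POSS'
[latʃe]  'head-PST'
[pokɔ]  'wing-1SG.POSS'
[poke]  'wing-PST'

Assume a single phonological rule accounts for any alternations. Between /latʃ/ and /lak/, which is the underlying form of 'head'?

The root 'head' surfaces as [lakɔ] and [latʃe], with a stem-final [k] ~ [tʃ] alternation.
But 'wing' keeps [k] in both environments ([pokɔ], [poke]), so there is no rule changing /k/ to [tʃ] before the PST suffix.
So /tʃ/ is underlying, and a rule of depalatalization — palato-alveolar /tʃ/ becomes [k] when no front vowel follows — gives [k].

/latʃ/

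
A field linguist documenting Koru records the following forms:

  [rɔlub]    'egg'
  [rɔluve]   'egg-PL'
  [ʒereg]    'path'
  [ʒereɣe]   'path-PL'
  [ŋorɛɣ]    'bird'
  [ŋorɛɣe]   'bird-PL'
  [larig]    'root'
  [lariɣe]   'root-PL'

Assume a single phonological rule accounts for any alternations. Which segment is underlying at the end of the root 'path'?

The stem for 'path' ends in [g] in [ʒereg] but [ɣ] in [ʒereɣe].
Compare 'bird', with invariant [ɣ] in [ŋorɛɣ] and [ŋorɛɣe]: an analysis with underlying /ɣ/ and a rule producing [g] in isolation would wrongly predict alternation here too.
So /g/ is underlying, and a rule of intervocalic spirantization — voiced stops become fricatives between vowels — gives [ɣ].

/g/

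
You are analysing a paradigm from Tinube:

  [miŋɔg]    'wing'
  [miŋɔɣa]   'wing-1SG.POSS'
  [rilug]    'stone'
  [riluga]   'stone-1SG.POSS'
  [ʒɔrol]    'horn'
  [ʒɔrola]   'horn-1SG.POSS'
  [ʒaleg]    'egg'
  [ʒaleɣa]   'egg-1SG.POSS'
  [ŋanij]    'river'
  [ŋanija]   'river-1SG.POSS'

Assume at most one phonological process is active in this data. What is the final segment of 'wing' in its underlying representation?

The root 'wing' surfaces as [miŋɔg] and [miŋɔɣa], with a stem-final [g] ~ [ɣ] alternation.
Compare 'stone', with invariant [g] in [rilug] and [riluga]: an analysis with underlying /g/ and a rule producing [ɣ] before the 1SG.POSS suffix would wrongly predict alternation here too.
The underlying segment must be /ɣ/; voiced fricatives become stops word-finally, yielding [g] there.

/ɣ/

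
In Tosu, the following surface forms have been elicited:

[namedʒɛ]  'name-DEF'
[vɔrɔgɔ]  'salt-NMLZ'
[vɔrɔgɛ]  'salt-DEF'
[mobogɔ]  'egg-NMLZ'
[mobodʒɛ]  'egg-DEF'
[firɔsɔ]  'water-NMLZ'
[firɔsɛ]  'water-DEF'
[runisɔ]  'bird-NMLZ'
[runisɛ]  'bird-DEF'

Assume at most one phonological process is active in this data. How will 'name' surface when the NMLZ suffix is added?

[namegɔ]

'egg' shows [g] ~ [dʒ] at the end of the stem ([mobogɔ] vs [mobodʒɛ]).
But 'salt' keeps [g] in both environments ([vɔrɔgɔ], [vɔrɔgɛ]), so there is no rule changing /g/ to [dʒ] before the DEF suffix.
So /dʒ/ is underlying, and a rule of depalatalization — palato-alveolar /dʒ/ becomes [g] when no front vowel follows — gives [g].
The one attested form of 'name', [namedʒɛ], shows underlying /namedʒ/. Applying the same rule when no front vowel follows gives [namegɔ].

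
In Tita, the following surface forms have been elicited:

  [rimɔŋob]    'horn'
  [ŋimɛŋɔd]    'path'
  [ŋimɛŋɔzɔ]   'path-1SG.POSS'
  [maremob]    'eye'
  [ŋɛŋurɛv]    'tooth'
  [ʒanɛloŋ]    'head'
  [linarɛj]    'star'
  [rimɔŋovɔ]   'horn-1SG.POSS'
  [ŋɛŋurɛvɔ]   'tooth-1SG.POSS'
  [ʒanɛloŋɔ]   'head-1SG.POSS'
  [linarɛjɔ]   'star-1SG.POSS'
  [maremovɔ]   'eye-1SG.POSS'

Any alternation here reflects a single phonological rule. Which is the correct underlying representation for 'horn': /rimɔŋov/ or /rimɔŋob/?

In [rimɔŋob] and [rimɔŋovɔ] the final segment of 'horn' alternates: [b] ~ [v].
But 'tooth' keeps [v] in both environments ([ŋɛŋurɛv], [ŋɛŋurɛvɔ]), so there is no rule changing /v/ to [b] in isolation.
So /b/ is underlying, and a rule of intervocalic spirantization — voiced stops become fricatives between vowels — gives [v].

/rimɔŋob/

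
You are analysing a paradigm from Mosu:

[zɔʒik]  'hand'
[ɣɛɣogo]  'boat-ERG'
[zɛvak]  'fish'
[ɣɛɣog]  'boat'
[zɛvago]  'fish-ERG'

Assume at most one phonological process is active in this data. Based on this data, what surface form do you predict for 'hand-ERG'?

[zɔʒigo]

In [zɛvago] and [zɛvak] the final segment of 'fish' alternates: [g] ~ [k].
Compare 'boat', with invariant [g] in [ɣɛɣogo] and [ɣɛɣog]: an analysis with underlying /g/ and a rule producing [k] in isolation would wrongly predict alternation here too.
The underlying segment must be /k/; voiceless stops become voiced between vowels, yielding [g] there.
The one attested form of 'hand', [zɔʒik], shows underlying /zɔʒik/. Applying the same rule between vowels gives [zɔʒigo].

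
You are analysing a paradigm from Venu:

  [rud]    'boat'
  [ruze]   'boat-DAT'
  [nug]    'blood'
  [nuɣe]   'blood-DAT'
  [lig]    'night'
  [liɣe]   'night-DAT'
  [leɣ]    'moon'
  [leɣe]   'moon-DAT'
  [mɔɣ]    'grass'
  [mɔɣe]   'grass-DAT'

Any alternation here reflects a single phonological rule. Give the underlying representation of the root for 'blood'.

The stem for 'blood' ends in [g] in [nug] but [ɣ] in [nuɣe].
But 'grass' keeps [ɣ] in both environments ([mɔɣ], [mɔɣe]), so there is no rule changing /ɣ/ to [g] in isolation.
The alternation reflects intervocalic spirantization: voiced stops become fricatives between vowels. /g/ is underlying.

/nug/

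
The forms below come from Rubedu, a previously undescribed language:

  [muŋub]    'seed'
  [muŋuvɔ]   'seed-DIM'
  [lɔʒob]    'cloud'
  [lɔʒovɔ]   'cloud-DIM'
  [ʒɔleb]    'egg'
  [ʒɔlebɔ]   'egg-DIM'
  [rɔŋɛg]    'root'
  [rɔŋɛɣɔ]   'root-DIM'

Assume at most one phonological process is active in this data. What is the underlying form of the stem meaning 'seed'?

The stem for 'seed' ends in [b] in [muŋub] but [v] in [muŋuvɔ].
The stem 'egg' ([ʒɔleb], [ʒɔlebɔ]) shows [b] unchanged in both environments, so [b] cannot be basic with [v] derived before the DIM suffix.
The alternation reflects word-final hardening: voiced fricatives become stops word-finally. /v/ is underlying.
The underlying form of 'seed' is therefore /muŋuv/.

/muŋuv/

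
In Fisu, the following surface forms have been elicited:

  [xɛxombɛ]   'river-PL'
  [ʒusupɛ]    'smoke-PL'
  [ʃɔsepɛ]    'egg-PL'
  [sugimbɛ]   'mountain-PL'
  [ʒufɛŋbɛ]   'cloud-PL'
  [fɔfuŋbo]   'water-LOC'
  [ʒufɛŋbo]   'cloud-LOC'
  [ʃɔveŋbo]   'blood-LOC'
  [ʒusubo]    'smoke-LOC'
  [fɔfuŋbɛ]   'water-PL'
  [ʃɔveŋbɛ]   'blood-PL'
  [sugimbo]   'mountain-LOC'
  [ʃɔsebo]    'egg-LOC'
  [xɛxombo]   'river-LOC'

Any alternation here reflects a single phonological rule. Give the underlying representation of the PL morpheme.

/-pɛ/

The PL suffix surfaces as [-bɛ] and [-pɛ], depending on the final segment of the stem.
By contrast the LOC suffix keeps its initial [b] throughout — that segment must be underlying.
The PL suffix is therefore /-pɛ/ underlyingly, with post-nasal voicing: voiceless stops become voiced after a nasal.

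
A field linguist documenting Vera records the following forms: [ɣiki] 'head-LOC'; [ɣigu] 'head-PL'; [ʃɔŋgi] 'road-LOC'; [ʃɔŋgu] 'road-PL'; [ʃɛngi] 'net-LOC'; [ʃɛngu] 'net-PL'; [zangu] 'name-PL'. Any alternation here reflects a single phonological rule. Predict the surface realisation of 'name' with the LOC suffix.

[zangi]

The LOC morpheme has two allomorphs, [-gi] and [-ki].
The PL suffix, which begins with [g], is invariant after every stem; so [g] is not altered by any rule here.
So the underlying form is /-ki/, and voiceless stops become voiced after a nasal.
After 'name', which ends in a nasal, the suffix surfaces as [-gi], giving [zangi].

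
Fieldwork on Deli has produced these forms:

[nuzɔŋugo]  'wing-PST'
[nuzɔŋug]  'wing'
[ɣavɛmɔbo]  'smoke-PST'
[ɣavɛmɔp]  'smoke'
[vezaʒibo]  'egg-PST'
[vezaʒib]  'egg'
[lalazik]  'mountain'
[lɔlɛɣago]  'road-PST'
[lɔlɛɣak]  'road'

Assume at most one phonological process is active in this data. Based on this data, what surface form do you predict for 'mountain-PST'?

[lalazigo]

The stem for 'road' ends in [g] in [lɔlɛɣago] but [k] in [lɔlɛɣak].
The stem 'wing' ([nuzɔŋugo], [nuzɔŋug]) shows [g] unchanged in both environments, so [g] cannot be basic with [k] derived in isolation.
So /k/ is underlying, and a rule of intervocalic voicing — voiceless stops become voiced between vowels — gives [g].
The one attested form of 'mountain', [lalazik], shows underlying /lalazik/. Applying the same rule between vowels gives [lalazigo].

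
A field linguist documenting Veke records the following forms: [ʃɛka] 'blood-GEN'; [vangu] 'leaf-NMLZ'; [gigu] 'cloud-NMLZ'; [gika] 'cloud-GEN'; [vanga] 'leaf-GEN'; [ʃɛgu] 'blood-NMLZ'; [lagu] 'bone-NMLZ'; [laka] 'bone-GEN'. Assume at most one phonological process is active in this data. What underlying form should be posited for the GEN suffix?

The GEN morpheme has two allomorphs, [-ga] and [-ka].
By contrast the NMLZ suffix keeps its initial [g] throughout — that segment must be underlying.
So the underlying form is /-ka/, and voiceless stops become voiced after a nasal.

/-ka/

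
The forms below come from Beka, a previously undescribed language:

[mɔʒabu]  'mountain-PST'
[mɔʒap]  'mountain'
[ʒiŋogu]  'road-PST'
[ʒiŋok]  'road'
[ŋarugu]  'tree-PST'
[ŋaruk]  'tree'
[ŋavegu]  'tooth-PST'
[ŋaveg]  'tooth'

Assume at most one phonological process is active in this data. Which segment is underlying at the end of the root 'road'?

The stem for 'road' ends in [g] in [ʒiŋogu] but [k] in [ʒiŋok].
If /g/ were underlying and a rule turned it into [k] in isolation, 'tooth' would also alternate; but it has [g] in both [ŋavegu] and [ŋaveg].
Therefore /k/ is basic and [g] is derived by intervocalic voicing (voiceless stops become voiced between vowels).

/k/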